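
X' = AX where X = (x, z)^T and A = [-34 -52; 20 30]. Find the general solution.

Coefficient matrix A = [[-34, -52], [20, 30]].
Characteristic polynomial det(A - λI) = λ^2 + 4λ + 20 = 0.
Eigenvalues λ = -2 ± 4i (complex conjugate pair).
For λ=-2+4i: an eigenvector is (-3,2) - i(-2,1) = (-3 + 2i, 2 - i).
A real fundamental pair from Re and Im of e^((-2+4i)t)v: X_1 = e^(-2t)(cos(4t)·(-3,2) + sin(4t)·(-2,1)), X_2 = e^(-2t)(sin(4t)·(-3,2) - cos(4t)·(-2,1)).
General solution: C_1X_1 + C_2X_2.

x(t) = -2C_1e^(-2t)sin(4t) - 3C_1e^(-2t)cos(4t) - 3C_2e^(-2t)sin(4t) + 2C_2e^(-2t)cos(4t), z(t) = C_1e^(-2t)sin(4t) + 2C_1e^(-2t)cos(4t) + 2C_2e^(-2t)sin(4t) - C_2e^(-2t)cos(4t)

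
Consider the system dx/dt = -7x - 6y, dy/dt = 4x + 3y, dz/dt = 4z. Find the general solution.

x(t) = 3K_1e^(-3t) - K_3e^(-t), y(t) = -2K_1e^(-3t) + K_3e^(-t), z(t) = K_2e^(4t)

Coefficient matrix A = [[-7, -6, 0], [4, 3, 0], [0, 0, 4]].
det(A - λI) = 0 gives eigenvalues λ = -3, 4, -1.
For λ=-3: eigenvector (3,-2,0).
For λ=4: eigenvector (0,0,1).
For λ=-1: eigenvector (-1,1,0).
General solution: K_1e^(-3t)(3,-2,0) + K_2e^(4t)(0,0,1) + K_3e^(-t)(-1,1,0).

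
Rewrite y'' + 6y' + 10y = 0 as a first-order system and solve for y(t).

Let x_1 = y, x_2 = y'. Then x_1' = x_2 and x_2' = -10x_1 - 6x_2.
A = [[0,1],[-10,-6]]; det(A-λI) = λ^2 + 6λ + 10.
Eigenvalues λ = -3 ± i.

y(t) = c_1e^(-3t)cos(t) + c_2e^(-3t)sin(t)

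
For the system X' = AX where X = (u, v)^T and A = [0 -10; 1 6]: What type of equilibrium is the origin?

A = [[0,-10],[1,6]]; det(A-λI) = λ^2 - 6λ + 10.
λ = 3 ± i: positive real part.

unstable spiral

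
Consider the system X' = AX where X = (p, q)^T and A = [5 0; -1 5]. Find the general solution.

p(t) = K_2e^(5t), q(t) = -K_1e^(5t) - K_2te^(5t) - 2K_2e^(5t)

Coefficient matrix A = [[5, 0], [-1, 5]].
Characteristic polynomial det(A - λI) = λ^2 - 10λ + 25 = 0.
Single eigenvalue λ = 5 with algebraic multiplicity 2.
Eigenvector v = (0,-1); generalized eigenvector w with (A-λI)w=v is (1,-2).
General solution: e^(5t)[K_1·v + K_2·(t·v + w)].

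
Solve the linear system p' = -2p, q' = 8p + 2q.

Coefficient matrix A = [[-2, 0], [8, 2]].
Characteristic polynomial det(A - λI) = λ^2 - 4 = 0.
Eigenvalues λ = 2, -2.
For λ=2: (A-λI) row 1 is [-4, 0], so an eigenvector is (0, 1).
For λ=-2: (A-λI) row 2 is [8, 4], so an eigenvector is (-1, 2).
General solution: K_1e^(2t)(0,1) + K_2e^(-2t)(-1,2).

p(t) = -K_2e^(-2t), q(t) = K_1e^(2t) + 2K_2e^(-2t)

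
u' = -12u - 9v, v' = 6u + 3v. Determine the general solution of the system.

Coefficient matrix A = [[-12, -9], [6, 3]].
Characteristic polynomial det(A - λI) = λ^2 + 9λ + 18 = 0.
Eigenvalues λ = -3, -6.
For λ=-3: (A-λI) row 1 is [-9, -9], so an eigenvector is (1, -1).
For λ=-6: (A-λI) row 1 is [-6, -9], so an eigenvector is (3, -2).
General solution: c_1e^(-3t)(1,-1) + c_2e^(-6t)(3,-2).

u(t) = c_1e^(-3t) + 3c_2e^(-6t), v(t) = -c_1e^(-3t) - 2c_2e^(-6t)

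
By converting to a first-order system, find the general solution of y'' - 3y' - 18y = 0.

y(t) = C_1e^(-3t) + C_2e^(6t)

Let x_1 = y, x_2 = y'. Then x_1' = x_2 and x_2' = 18x_1 + 3x_2.
A = [[0,1],[18,3]]; det(A-λI) = λ^2 - 3λ - 18.
Eigenvalues λ = -3, 6 with eigenvectors (1,-3), (1,6).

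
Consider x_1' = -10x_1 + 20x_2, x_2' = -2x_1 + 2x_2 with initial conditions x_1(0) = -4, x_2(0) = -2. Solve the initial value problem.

Coefficient matrix A = [[-10, 20], [-2, 2]].
Characteristic polynomial det(A - λI) = λ^2 + 8λ + 20 = 0.
Eigenvalues λ = -4 ± 2i (complex conjugate pair).
For λ=-4+2i: an eigenvector is (-1,0) - i(3,1) = (-1 - 3i, 0 - i).
A real fundamental pair from Re and Im of e^((-4+2i)t)v: X_1 = e^(-4t)(cos(2t)·(-1,0) + sin(2t)·(3,1)), X_2 = e^(-4t)(sin(2t)·(-1,0) - cos(2t)·(3,1)).
General solution: K_1X_1 + K_2X_2.
Applying x_1(0)=-4, x_2(0)=-2 gives K_1=-2, K_2=2.

x_1(t) = -8e^(-4t)sin(2t) - 4e^(-4t)cos(2t), x_2(t) = -2e^(-4t)sin(2t) - 2e^(-4t)cos(2t)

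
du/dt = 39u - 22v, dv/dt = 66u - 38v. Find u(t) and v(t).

u(t) = c_1e^(-5t) + 2c_2e^(6t), v(t) = 2c_1e^(-5t) + 3c_2e^(6t)

Coefficient matrix A = [[39, -22], [66, -38]].
Characteristic polynomial det(A - λI) = λ^2 - λ - 30 = 0.
Eigenvalues λ = -5, 6.
For λ=-5: (A-λI) row 1 is [44, -22], so an eigenvector is (1, 2).
For λ=6: (A-λI) row 1 is [33, -22], so an eigenvector is (2, 3).
General solution: c_1e^(-5t)(1,2) + c_2e^(6t)(2,3).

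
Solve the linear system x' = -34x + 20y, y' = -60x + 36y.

x(t) = 2c_1e^(-4t) - c_2e^(6t), y(t) = 3c_1e^(-4t) - 2c_2e^(6t)

Coefficient matrix A = [[-34, 20], [-60, 36]].
Characteristic polynomial det(A - λI) = λ^2 - 2λ - 24 = 0.
Eigenvalues λ = -4, 6.
For λ=-4: (A-λI) row 1 is [-30, 20], so an eigenvector is (2, 3).
For λ=6: (A-λI) row 1 is [-40, 20], so an eigenvector is (-1, -2).
General solution: c_1e^(-4t)(2,3) + c_2e^(6t)(-1,-2).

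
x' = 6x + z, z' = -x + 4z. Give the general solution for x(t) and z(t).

Coefficient matrix A = [[6, 1], [-1, 4]].
Characteristic polynomial det(A - λI) = λ^2 - 10λ + 25 = 0.
Single eigenvalue λ = 5 with algebraic multiplicity 2.
Eigenvector v = (-1,1); generalized eigenvector w with (A-λI)w=v is (-1,0).
General solution: e^(5t)[C_1·v + C_2·(t·v + w)].

x(t) = -C_1e^(5t) - C_2te^(5t) - C_2e^(5t), z(t) = C_1e^(5t) + C_2te^(5t)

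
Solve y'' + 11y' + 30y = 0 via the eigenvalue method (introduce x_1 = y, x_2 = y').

Let x_1 = y, x_2 = y'. Then x_1' = x_2 and x_2' = -30x_1 - 11x_2.
A = [[0,1],[-30,-11]]; det(A-λI) = λ^2 + 11λ + 30.
Eigenvalues λ = -6, -5 with eigenvectors (1,-6), (1,-5).

y(t) = c_1e^(-6t) + c_2e^(-5t)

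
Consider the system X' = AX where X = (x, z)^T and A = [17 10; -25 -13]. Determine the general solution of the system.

x(t) = -C_1e^(2t)sin(5t) + C_1e^(2t)cos(5t) + C_2e^(2t)sin(5t) + C_2e^(2t)cos(5t), z(t) = C_1e^(2t)sin(5t) - 2C_1e^(2t)cos(5t) - 2C_2e^(2t)sin(5t) - C_2e^(2t)cos(5t)

Coefficient matrix A = [[17, 10], [-25, -13]].
Characteristic polynomial det(A - λI) = λ^2 - 4λ + 29 = 0.
Eigenvalues λ = 2 ± 5i (complex conjugate pair).
For λ=2+5i: an eigenvector is (1,-2) - i(-1,1) = (1 + i, -2 - i).
A real fundamental pair from Re and Im of e^((2+5i)t)v: X_1 = e^(2t)(cos(5t)·(1,-2) + sin(5t)·(-1,1)), X_2 = e^(2t)(sin(5t)·(1,-2) - cos(5t)·(-1,1)).
General solution: C_1X_1 + C_2X_2.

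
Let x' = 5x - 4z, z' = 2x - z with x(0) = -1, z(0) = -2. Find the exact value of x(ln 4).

A = [[5,-4],[2,-1]]; eigenvalues λ = 1, 3.
Eigenvectors: (-1,-1) for λ=1, (2,1) for λ=3.
From the initial condition, c_1 = 3, c_2 = 1.
x(ln 4) = (3)(4^1)(-1) + (1)(4^3)(2) = 116.

116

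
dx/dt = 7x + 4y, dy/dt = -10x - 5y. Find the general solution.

x(t) = -c_1e^(t)sin(2t) + c_1e^(t)cos(2t) + c_2e^(t)sin(2t) + c_2e^(t)cos(2t), y(t) = c_1e^(t)sin(2t) - 2c_1e^(t)cos(2t) - 2c_2e^(t)sin(2t) - c_2e^(t)cos(2t)

Coefficient matrix A = [[7, 4], [-10, -5]].
Characteristic polynomial det(A - λI) = λ^2 - 2λ + 5 = 0.
Eigenvalues λ = 1 ± 2i (complex conjugate pair).
For λ=1+2i: an eigenvector is (1,-2) - i(-1,1) = (1 + i, -2 - i).
A real fundamental pair from Re and Im of e^((1+2i)t)v: X_1 = e^(t)(cos(2t)·(1,-2) + sin(2t)·(-1,1)), X_2 = e^(t)(sin(2t)·(1,-2) - cos(2t)·(-1,1)).
General solution: c_1X_1 + c_2X_2.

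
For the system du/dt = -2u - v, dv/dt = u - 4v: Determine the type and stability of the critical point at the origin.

A = [[-2,-1],[1,-4]]; det(A-λI) = λ^2 + 6λ + 9.
repeated λ = -3 with a single eigenvector.

stable improper node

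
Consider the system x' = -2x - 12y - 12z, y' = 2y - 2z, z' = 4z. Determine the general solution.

Coefficient matrix A = [[-2, -12, -12], [0, 2, -2], [0, 0, 4]].
det(A - λI) = 0 gives eigenvalues λ = -2, 2, 4.
For λ=-2: eigenvector (1,0,0).
For λ=2: eigenvector (-3,1,0).
For λ=4: eigenvector (0,-1,1).
General solution: K_1e^(-2t)(1,0,0) + K_2e^(2t)(-3,1,0) + K_3e^(4t)(0,-1,1).

x(t) = K_1e^(-2t) - 3K_2e^(2t), y(t) = K_2e^(2t) - K_3e^(4t), z(t) = K_3e^(4t)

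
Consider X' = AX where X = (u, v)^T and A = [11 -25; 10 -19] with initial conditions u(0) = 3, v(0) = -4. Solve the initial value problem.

u(t) = 29e^(-4t)sin(5t) + 3e^(-4t)cos(5t), v(t) = 18e^(-4t)sin(5t) - 4e^(-4t)cos(5t)

Coefficient matrix A = [[11, -25], [10, -19]].
Characteristic polynomial det(A - λI) = λ^2 + 8λ + 41 = 0.
Eigenvalues λ = -4 ± 5i (complex conjugate pair).
For λ=-4+5i: an eigenvector is (2,1) - i(1,1) = (2 - i, 1 - i).
A real fundamental pair from Re and Im of e^((-4+5i)t)v: X_1 = e^(-4t)(cos(5t)·(2,1) + sin(5t)·(1,1)), X_2 = e^(-4t)(sin(5t)·(2,1) - cos(5t)·(1,1)).
General solution: K_1X_1 + K_2X_2.
Applying u(0)=3, v(0)=-4 gives K_1=7, K_2=11.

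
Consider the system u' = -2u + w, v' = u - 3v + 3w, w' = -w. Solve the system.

Coefficient matrix A = [[-2, 0, 1], [1, -3, 3], [0, 0, -1]].
det(A - λI) = 0 gives eigenvalues λ = -2, -1, -3.
For λ=-2: eigenvector (1,1,0).
For λ=-1: eigenvector (1,2,1).
For λ=-3: eigenvector (0,1,0).
General solution: C_1e^(-2t)(1,1,0) + C_2e^(-t)(1,2,1) + C_3e^(-3t)(0,1,0).

u(t) = C_1e^(-2t) + C_2e^(-t), v(t) = C_1e^(-2t) + 2C_2e^(-t) + C_3e^(-3t), w(t) = C_2e^(-t)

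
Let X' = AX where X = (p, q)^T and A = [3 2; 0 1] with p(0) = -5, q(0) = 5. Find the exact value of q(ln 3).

A = [[3,2],[0,1]]; eigenvalues λ = 3, 1.
Eigenvectors: (1,0) for λ=3, (-1,1) for λ=1.
From the initial condition, c_1 = 0, c_2 = 5.
q(ln 3) = (0)(3^3)(0) + (5)(3^1)(1) = 15.

15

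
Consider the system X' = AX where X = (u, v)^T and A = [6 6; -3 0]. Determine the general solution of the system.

u(t) = -c_1e^(3t)sin(3t) - c_1e^(3t)cos(3t) - c_2e^(3t)sin(3t) + c_2e^(3t)cos(3t), v(t) = c_1e^(3t)sin(3t) - c_2e^(3t)cos(3t)

Coefficient matrix A = [[6, 6], [-3, 0]].
Characteristic polynomial det(A - λI) = λ^2 - 6λ + 18 = 0.
Eigenvalues λ = 3 ± 3i (complex conjugate pair).
For λ=3+3i: an eigenvector is (-1,0) - i(-1,1) = (-1 + i, 0 - i).
A real fundamental pair from Re and Im of e^((3+3i)t)v: X_1 = e^(3t)(cos(3t)·(-1,0) + sin(3t)·(-1,1)), X_2 = e^(3t)(sin(3t)·(-1,0) - cos(3t)·(-1,1)).
General solution: c_1X_1 + c_2X_2.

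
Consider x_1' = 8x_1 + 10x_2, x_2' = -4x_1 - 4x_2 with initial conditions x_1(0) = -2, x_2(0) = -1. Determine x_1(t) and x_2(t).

x_1(t) = -11e^(2t)sin(2t) - 2e^(2t)cos(2t), x_2(t) = 7e^(2t)sin(2t) - e^(2t)cos(2t)

Coefficient matrix A = [[8, 10], [-4, -4]].
Characteristic polynomial det(A - λI) = λ^2 - 4λ + 8 = 0.
Eigenvalues λ = 2 ± 2i (complex conjugate pair).
For λ=2+2i: an eigenvector is (-1,1) - i(2,-1) = (-1 - 2i, 1 + i).
A real fundamental pair from Re and Im of e^((2+2i)t)v: X_1 = e^(2t)(cos(2t)·(-1,1) + sin(2t)·(2,-1)), X_2 = e^(2t)(sin(2t)·(-1,1) - cos(2t)·(2,-1)).
General solution: c_1X_1 + c_2X_2.
Applying x_1(0)=-2, x_2(0)=-1 gives c_1=-4, c_2=3.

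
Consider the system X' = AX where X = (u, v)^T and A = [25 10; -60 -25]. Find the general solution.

Coefficient matrix A = [[25, 10], [-60, -25]].
Characteristic polynomial det(A - λI) = λ^2 - 25 = 0.
Eigenvalues λ = 5, -5.
For λ=5: (A-λI) row 1 is [20, 10], so an eigenvector is (-1, 2).
For λ=-5: (A-λI) row 1 is [30, 10], so an eigenvector is (-1, 3).
General solution: c_1e^(5t)(-1,2) + c_2e^(-5t)(-1,3).

u(t) = -c_1e^(5t) - c_2e^(-5t), v(t) = 2c_1e^(5t) + 3c_2e^(-5t)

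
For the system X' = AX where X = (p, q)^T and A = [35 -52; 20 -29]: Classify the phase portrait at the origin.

unstable spiral

A = [[35,-52],[20,-29]]; det(A-λI) = λ^2 - 6λ + 25.
λ = 3 ± 4i: positive real part.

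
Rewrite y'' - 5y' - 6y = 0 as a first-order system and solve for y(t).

y(t) = c_1e^(6t) + c_2e^(-t)

Let x_1 = y, x_2 = y'. Then x_1' = x_2 and x_2' = 6x_1 + 5x_2.
A = [[0,1],[6,5]]; det(A-λI) = λ^2 - 5λ - 6.
Eigenvalues λ = 6, -1 with eigenvectors (1,6), (1,-1).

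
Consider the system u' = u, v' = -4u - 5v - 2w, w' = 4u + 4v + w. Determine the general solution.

Coefficient matrix A = [[1, 0, 0], [-4, -5, -2], [4, 4, 1]].
det(A - λI) = 0 gives eigenvalues λ = 1, -3, -1.
For λ=1: eigenvector (1,-1,1).
For λ=-3: eigenvector (0,1,-1).
For λ=-1: eigenvector (0,-1,2).
General solution: C_1e^(t)(1,-1,1) + C_2e^(-3t)(0,1,-1) + C_3e^(-t)(0,-1,2).

u(t) = C_1e^(t), v(t) = -C_1e^(t) + C_2e^(-3t) - C_3e^(-t), w(t) = C_1e^(t) - C_2e^(-3t) + 2C_3e^(-t)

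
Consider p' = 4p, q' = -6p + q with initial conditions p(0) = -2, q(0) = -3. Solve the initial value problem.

Coefficient matrix A = [[4, 0], [-6, 1]].
Characteristic polynomial det(A - λI) = λ^2 - 5λ + 4 = 0.
Eigenvalues λ = 4, 1.
For λ=4: (A-λI) row 2 is [-6, -3], so an eigenvector is (-1, 2).
For λ=1: (A-λI) row 1 is [3, 0], so an eigenvector is (0, 1).
General solution: C_1e^(4t)(-1,2) + C_2e^(t)(0,1).
Applying p(0)=-2, q(0)=-3 gives C_1=2, C_2=-7.

p(t) = -2e^(4t), q(t) = 4e^(4t) - 7e^(t)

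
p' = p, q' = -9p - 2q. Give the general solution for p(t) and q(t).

p(t) = -K_1e^(t), q(t) = 3K_1e^(t) + K_2e^(-2t)

Coefficient matrix A = [[1, 0], [-9, -2]].
Characteristic polynomial det(A - λI) = λ^2 + λ - 2 = 0.
Eigenvalues λ = 1, -2.
For λ=1: (A-λI) row 2 is [-9, -3], so an eigenvector is (-1, 3).
For λ=-2: (A-λI) row 1 is [3, 0], so an eigenvector is (0, 1).
General solution: K_1e^(t)(-1,3) + K_2e^(-2t)(0,1).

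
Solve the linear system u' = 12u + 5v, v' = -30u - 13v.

u(t) = c_1e^(2t) - c_2e^(-3t), v(t) = -2c_1e^(2t) + 3c_2e^(-3t)

Coefficient matrix A = [[12, 5], [-30, -13]].
Characteristic polynomial det(A - λI) = λ^2 + λ - 6 = 0.
Eigenvalues λ = 2, -3.
For λ=2: (A-λI) row 1 is [10, 5], so an eigenvector is (1, -2).
For λ=-3: (A-λI) row 1 is [15, 5], so an eigenvector is (-1, 3).
General solution: c_1e^(2t)(1,-2) + c_2e^(-3t)(-1,3).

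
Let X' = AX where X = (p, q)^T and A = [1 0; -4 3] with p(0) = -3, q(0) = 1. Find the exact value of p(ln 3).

A = [[1,0],[-4,3]]; eigenvalues λ = 1, 3.
Eigenvectors: (-1,-2) for λ=1, (0,1) for λ=3.
From the initial condition, c_1 = 3, c_2 = 7.
p(ln 3) = (3)(3^1)(-1) + (7)(3^3)(0) = -9.

-9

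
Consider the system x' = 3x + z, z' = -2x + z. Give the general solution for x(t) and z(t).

x(t) = -c_1e^(2t)sin(t) + c_2e^(2t)cos(t), z(t) = c_1e^(2t)sin(t) - c_1e^(2t)cos(t) - c_2e^(2t)sin(t) - c_2e^(2t)cos(t)

Coefficient matrix A = [[3, 1], [-2, 1]].
Characteristic polynomial det(A - λI) = λ^2 - 4λ + 5 = 0.
Eigenvalues λ = 2 ± i (complex conjugate pair).
For λ=2+i: an eigenvector is (0,-1) - i(-1,1) = (0 + i, -1 - i).
A real fundamental pair from Re and Im of e^((2+i)t)v: X_1 = e^(2t)(cos(t)·(0,-1) + sin(t)·(-1,1)), X_2 = e^(2t)(sin(t)·(0,-1) - cos(t)·(-1,1)).
General solution: c_1X_1 + c_2X_2.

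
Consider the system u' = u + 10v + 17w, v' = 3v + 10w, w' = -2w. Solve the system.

u(t) = K_1e^(t) + 5K_2e^(3t) + K_3e^(-2t), v(t) = K_2e^(3t) - 2K_3e^(-2t), w(t) = K_3e^(-2t)

Coefficient matrix A = [[1, 10, 17], [0, 3, 10], [0, 0, -2]].
det(A - λI) = 0 gives eigenvalues λ = 1, 3, -2.
For λ=1: eigenvector (1,0,0).
For λ=3: eigenvector (5,1,0).
For λ=-2: eigenvector (1,-2,1).
General solution: K_1e^(t)(1,0,0) + K_2e^(3t)(5,1,0) + K_3e^(-2t)(1,-2,1).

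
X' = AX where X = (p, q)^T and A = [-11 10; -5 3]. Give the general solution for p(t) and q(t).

p(t) = -K_1e^(-4t)sin(t) + 3K_1e^(-4t)cos(t) + 3K_2e^(-4t)sin(t) + K_2e^(-4t)cos(t), q(t) = -K_1e^(-4t)sin(t) + 2K_1e^(-4t)cos(t) + 2K_2e^(-4t)sin(t) + K_2e^(-4t)cos(t)

Coefficient matrix A = [[-11, 10], [-5, 3]].
Characteristic polynomial det(A - λI) = λ^2 + 8λ + 17 = 0.
Eigenvalues λ = -4 ± i (complex conjugate pair).
For λ=-4+i: an eigenvector is (3,2) - i(-1,-1) = (3 + i, 2 + i).
A real fundamental pair from Re and Im of e^((-4+i)t)v: X_1 = e^(-4t)(cos(t)·(3,2) + sin(t)·(-1,-1)), X_2 = e^(-4t)(sin(t)·(3,2) - cos(t)·(-1,-1)).
General solution: K_1X_1 + K_2X_2.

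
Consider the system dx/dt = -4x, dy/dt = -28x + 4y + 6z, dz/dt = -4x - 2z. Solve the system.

x(t) = c_3e^(-4t), y(t) = -c_1e^(-2t) + c_2e^(4t) + 2c_3e^(-4t), z(t) = c_1e^(-2t) + 2c_3e^(-4t)

Coefficient matrix A = [[-4, 0, 0], [-28, 4, 6], [-4, 0, -2]].
det(A - λI) = 0 gives eigenvalues λ = -2, 4, -4.
For λ=-2: eigenvector (0,-1,1).
For λ=4: eigenvector (0,1,0).
For λ=-4: eigenvector (1,2,2).
General solution: c_1e^(-2t)(0,-1,1) + c_2e^(4t)(0,1,0) + c_3e^(-4t)(1,2,2).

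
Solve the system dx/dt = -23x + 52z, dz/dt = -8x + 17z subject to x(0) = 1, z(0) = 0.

x(t) = -5e^(-3t)sin(4t) + e^(-3t)cos(4t), z(t) = -2e^(-3t)sin(4t)

Coefficient matrix A = [[-23, 52], [-8, 17]].
Characteristic polynomial det(A - λI) = λ^2 + 6λ + 25 = 0.
Eigenvalues λ = -3 ± 4i (complex conjugate pair).
For λ=-3+4i: an eigenvector is (2,1) - i(3,1) = (2 - 3i, 1 - i).
A real fundamental pair from Re and Im of e^((-3+4i)t)v: X_1 = e^(-3t)(cos(4t)·(2,1) + sin(4t)·(3,1)), X_2 = e^(-3t)(sin(4t)·(2,1) - cos(4t)·(3,1)).
General solution: C_1X_1 + C_2X_2.
Applying x(0)=1, z(0)=0 gives C_1=-1, C_2=-1.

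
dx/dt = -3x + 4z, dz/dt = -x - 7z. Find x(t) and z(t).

x(t) = 2K_1e^(-5t) + 2K_2te^(-5t) + K_2e^(-5t), z(t) = -K_1e^(-5t) - K_2te^(-5t)

Coefficient matrix A = [[-3, 4], [-1, -7]].
Characteristic polynomial det(A - λI) = λ^2 + 10λ + 25 = 0.
Single eigenvalue λ = -5 with algebraic multiplicity 2.
Eigenvector v = (2,-1); generalized eigenvector w with (A-λI)w=v is (1,0).
General solution: e^(-5t)[K_1·v + K_2·(t·v + w)].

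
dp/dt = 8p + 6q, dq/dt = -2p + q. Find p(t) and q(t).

Coefficient matrix A = [[8, 6], [-2, 1]].
Characteristic polynomial det(A - λI) = λ^2 - 9λ + 20 = 0.
Eigenvalues λ = 4, 5.
For λ=4: (A-λI) row 1 is [4, 6], so an eigenvector is (3, -2).
For λ=5: (A-λI) row 1 is [3, 6], so an eigenvector is (2, -1).
General solution: c_1e^(4t)(3,-2) + c_2e^(5t)(2,-1).

p(t) = 3c_1e^(4t) + 2c_2e^(5t), q(t) = -2c_1e^(4t) - c_2e^(5t)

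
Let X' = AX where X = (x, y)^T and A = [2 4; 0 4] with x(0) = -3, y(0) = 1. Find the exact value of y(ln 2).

A = [[2,4],[0,4]]; eigenvalues λ = 2, 4.
Eigenvectors: (-1,0) for λ=2, (-2,-1) for λ=4.
From the initial condition, c_1 = 5, c_2 = -1.
y(ln 2) = (5)(2^2)(0) + (-1)(2^4)(-1) = 16.

16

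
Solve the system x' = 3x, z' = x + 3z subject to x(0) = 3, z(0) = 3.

x(t) = 3e^(3t), z(t) = 3te^(3t) + 3e^(3t)

Coefficient matrix A = [[3, 0], [1, 3]].
Characteristic polynomial det(A - λI) = λ^2 - 6λ + 9 = 0.
Single eigenvalue λ = 3 with algebraic multiplicity 2.
Eigenvector v = (0,-1); generalized eigenvector w with (A-λI)w=v is (-1,1).
General solution: e^(3t)[c_1·v + c_2·(t·v + w)].
Applying x(0)=3, z(0)=3 gives c_1=-6, c_2=-3.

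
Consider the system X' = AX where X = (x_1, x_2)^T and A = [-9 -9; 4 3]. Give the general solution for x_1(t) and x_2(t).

Coefficient matrix A = [[-9, -9], [4, 3]].
Characteristic polynomial det(A - λI) = λ^2 + 6λ + 9 = 0.
Single eigenvalue λ = -3 with algebraic multiplicity 2.
Eigenvector v = (-3,2); generalized eigenvector w with (A-λI)w=v is (-1,1).
General solution: e^(-3t)[C_1·v + C_2·(t·v + w)].

x_1(t) = -3C_1e^(-3t) - 3C_2te^(-3t) - C_2e^(-3t), x_2(t) = 2C_1e^(-3t) + 2C_2te^(-3t) + C_2e^(-3t)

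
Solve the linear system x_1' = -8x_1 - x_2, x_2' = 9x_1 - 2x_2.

x_1(t) = -C_1e^(-5t) - C_2te^(-5t) + C_2e^(-5t), x_2(t) = 3C_1e^(-5t) + 3C_2te^(-5t) - 2C_2e^(-5t)

Coefficient matrix A = [[-8, -1], [9, -2]].
Characteristic polynomial det(A - λI) = λ^2 + 10λ + 25 = 0.
Single eigenvalue λ = -5 with algebraic multiplicity 2.
Eigenvector v = (-1,3); generalized eigenvector w with (A-λI)w=v is (1,-2).
General solution: e^(-5t)[C_1·v + C_2·(t·v + w)].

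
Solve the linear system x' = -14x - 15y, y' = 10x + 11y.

Coefficient matrix A = [[-14, -15], [10, 11]].
Characteristic polynomial det(A - λI) = λ^2 + 3λ - 4 = 0.
Eigenvalues λ = 1, -4.
For λ=1: (A-λI) row 1 is [-15, -15], so an eigenvector is (-1, 1).
For λ=-4: (A-λI) row 1 is [-10, -15], so an eigenvector is (-3, 2).
General solution: C_1e^(t)(-1,1) + C_2e^(-4t)(-3,2).

x(t) = -C_1e^(t) - 3C_2e^(-4t), y(t) = C_1e^(t) + 2C_2e^(-4t)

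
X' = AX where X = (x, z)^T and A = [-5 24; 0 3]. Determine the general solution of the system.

x(t) = -3K_1e^(3t) - K_2e^(-5t), z(t) = -K_1e^(3t)

Coefficient matrix A = [[-5, 24], [0, 3]].
Characteristic polynomial det(A - λI) = λ^2 + 2λ - 15 = 0.
Eigenvalues λ = 3, -5.
For λ=3: (A-λI) row 1 is [-8, 24], so an eigenvector is (-3, -1).
For λ=-5: (A-λI) row 1 is [0, 24], so an eigenvector is (-1, 0).
General solution: K_1e^(3t)(-3,-1) + K_2e^(-5t)(-1,0).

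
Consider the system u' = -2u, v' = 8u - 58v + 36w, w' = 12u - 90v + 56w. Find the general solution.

Coefficient matrix A = [[-2, 0, 0], [8, -58, 36], [12, -90, 56]].
det(A - λI) = 0 gives eigenvalues λ = -2, 2, -4.
For λ=-2: eigenvector (1,4,6).
For λ=2: eigenvector (0,-3,-5).
For λ=-4: eigenvector (0,2,3).
General solution: K_1e^(-2t)(1,4,6) + K_2e^(2t)(0,-3,-5) + K_3e^(-4t)(0,2,3).

u(t) = K_1e^(-2t), v(t) = 4K_1e^(-2t) - 3K_2e^(2t) + 2K_3e^(-4t), w(t) = 6K_1e^(-2t) - 5K_2e^(2t) + 3K_3e^(-4t)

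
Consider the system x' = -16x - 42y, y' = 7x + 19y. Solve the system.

Coefficient matrix A = [[-16, -42], [7, 19]].
Characteristic polynomial det(A - λI) = λ^2 - 3λ - 10 = 0.
Eigenvalues λ = 5, -2.
For λ=5: (A-λI) row 1 is [-21, -42], so an eigenvector is (-2, 1).
For λ=-2: (A-λI) row 1 is [-14, -42], so an eigenvector is (3, -1).
General solution: C_1e^(5t)(-2,1) + C_2e^(-2t)(3,-1).

x(t) = -2C_1e^(5t) + 3C_2e^(-2t), y(t) = C_1e^(5t) - C_2e^(-2t)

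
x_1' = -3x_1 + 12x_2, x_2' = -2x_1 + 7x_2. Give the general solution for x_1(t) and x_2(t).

x_1(t) = -3C_1e^(t) - 2C_2e^(3t), x_2(t) = -C_1e^(t) - C_2e^(3t)

Coefficient matrix A = [[-3, 12], [-2, 7]].
Characteristic polynomial det(A - λI) = λ^2 - 4λ + 3 = 0.
Eigenvalues λ = 1, 3.
For λ=1: (A-λI) row 1 is [-4, 12], so an eigenvector is (-3, -1).
For λ=3: (A-λI) row 1 is [-6, 12], so an eigenvector is (-2, -1).
General solution: C_1e^(t)(-3,-1) + C_2e^(3t)(-2,-1).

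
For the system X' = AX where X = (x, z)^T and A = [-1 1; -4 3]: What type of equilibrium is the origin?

A = [[-1,1],[-4,3]]; det(A-λI) = λ^2 - 2λ + 1.
repeated λ = 1 with a single eigenvector.

unstable improper node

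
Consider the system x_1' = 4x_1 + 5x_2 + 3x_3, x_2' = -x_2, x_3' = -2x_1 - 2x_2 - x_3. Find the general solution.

Coefficient matrix A = [[4, 5, 3], [0, -1, 0], [-2, -2, -1]].
det(A - λI) = 0 gives eigenvalues λ = 2, -1, 1.
For λ=2: eigenvector (3,0,-2).
For λ=-1: eigenvector (-1,1,0).
For λ=1: eigenvector (-1,0,1).
General solution: c_1e^(2t)(3,0,-2) + c_2e^(-t)(-1,1,0) + c_3e^(t)(-1,0,1).

x_1(t) = 3c_1e^(2t) - c_2e^(-t) - c_3e^(t), x_2(t) = c_2e^(-t), x_3(t) = -2c_1e^(2t) + c_3e^(t)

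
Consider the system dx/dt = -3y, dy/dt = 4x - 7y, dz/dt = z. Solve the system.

x(t) = -C_2e^(-3t) + 3C_3e^(-4t), y(t) = -C_2e^(-3t) + 4C_3e^(-4t), z(t) = C_1e^(t)

Coefficient matrix A = [[0, -3, 0], [4, -7, 0], [0, 0, 1]].
det(A - λI) = 0 gives eigenvalues λ = 1, -3, -4.
For λ=1: eigenvector (0,0,1).
For λ=-3: eigenvector (-1,-1,0).
For λ=-4: eigenvector (3,4,0).
General solution: C_1e^(t)(0,0,1) + C_2e^(-3t)(-1,-1,0) + C_3e^(-4t)(3,4,0).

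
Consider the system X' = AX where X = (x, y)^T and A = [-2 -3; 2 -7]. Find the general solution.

x(t) = K_1e^(-5t) - 3K_2e^(-4t), y(t) = K_1e^(-5t) - 2K_2e^(-4t)

Coefficient matrix A = [[-2, -3], [2, -7]].
Characteristic polynomial det(A - λI) = λ^2 + 9λ + 20 = 0.
Eigenvalues λ = -5, -4.
For λ=-5: (A-λI) row 1 is [3, -3], so an eigenvector is (1, 1).
For λ=-4: (A-λI) row 1 is [2, -3], so an eigenvector is (-3, -2).
General solution: K_1e^(-5t)(1,1) + K_2e^(-4t)(-3,-2).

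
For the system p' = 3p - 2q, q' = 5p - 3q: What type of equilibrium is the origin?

center

A = [[3,-2],[5,-3]]; det(A-λI) = λ^2 + 1.
λ = 0 ± i: zero real part.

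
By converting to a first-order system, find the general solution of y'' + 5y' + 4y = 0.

y(t) = K_1e^(-4t) + K_2e^(-t)

Let x_1 = y, x_2 = y'. Then x_1' = x_2 and x_2' = -4x_1 - 5x_2.
A = [[0,1],[-4,-5]]; det(A-λI) = λ^2 + 5λ + 4.
Eigenvalues λ = -4, -1 with eigenvectors (1,-4), (1,-1).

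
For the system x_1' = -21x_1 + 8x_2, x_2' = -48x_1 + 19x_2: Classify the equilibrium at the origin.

A = [[-21,8],[-48,19]]; det(A-λI) = λ^2 + 2λ - 15.
λ = 3, -5: opposite signs.

saddle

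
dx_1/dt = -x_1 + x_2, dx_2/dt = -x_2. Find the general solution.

Coefficient matrix A = [[-1, 1], [0, -1]].
Characteristic polynomial det(A - λI) = λ^2 + 2λ + 1 = 0.
Single eigenvalue λ = -1 with algebraic multiplicity 2.
Eigenvector v = (-1,0); generalized eigenvector w with (A-λI)w=v is (2,-1).
General solution: e^(-t)[C_1·v + C_2·(t·v + w)].

x_1(t) = -C_1e^(-t) - C_2te^(-t) + 2C_2e^(-t), x_2(t) = -C_2e^(-t)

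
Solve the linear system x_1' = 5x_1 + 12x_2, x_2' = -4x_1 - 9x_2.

x_1(t) = 2c_1e^(-t) - 3c_2e^(-3t), x_2(t) = -c_1e^(-t) + 2c_2e^(-3t)

Coefficient matrix A = [[5, 12], [-4, -9]].
Characteristic polynomial det(A - λI) = λ^2 + 4λ + 3 = 0.
Eigenvalues λ = -1, -3.
For λ=-1: (A-λI) row 1 is [6, 12], so an eigenvector is (2, -1).
For λ=-3: (A-λI) row 1 is [8, 12], so an eigenvector is (-3, 2).
General solution: c_1e^(-t)(2,-1) + c_2e^(-3t)(-3,2).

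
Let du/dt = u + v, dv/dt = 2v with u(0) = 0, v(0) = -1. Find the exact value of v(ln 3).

A = [[1,1],[0,2]]; eigenvalues λ = 2, 1.
Eigenvectors: (-1,-1) for λ=2, (1,0) for λ=1.
From the initial condition, c_1 = 1, c_2 = 1.
v(ln 3) = (1)(3^2)(-1) + (1)(3^1)(0) = -9.

-9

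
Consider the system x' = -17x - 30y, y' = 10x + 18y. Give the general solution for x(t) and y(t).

Coefficient matrix A = [[-17, -30], [10, 18]].
Characteristic polynomial det(A - λI) = λ^2 - λ - 6 = 0.
Eigenvalues λ = 3, -2.
For λ=3: (A-λI) row 1 is [-20, -30], so an eigenvector is (-3, 2).
For λ=-2: (A-λI) row 1 is [-15, -30], so an eigenvector is (-2, 1).
General solution: c_1e^(3t)(-3,2) + c_2e^(-2t)(-2,1).

x(t) = -3c_1e^(3t) - 2c_2e^(-2t), y(t) = 2c_1e^(3t) + c_2e^(-2t)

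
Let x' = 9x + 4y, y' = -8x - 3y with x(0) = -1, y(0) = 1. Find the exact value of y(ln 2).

A = [[9,4],[-8,-3]]; eigenvalues λ = 1, 5.
Eigenvectors: (1,-2) for λ=1, (1,-1) for λ=5.
From the initial condition, c_1 = 0, c_2 = -1.
y(ln 2) = (0)(2^1)(-2) + (-1)(2^5)(-1) = 32.

32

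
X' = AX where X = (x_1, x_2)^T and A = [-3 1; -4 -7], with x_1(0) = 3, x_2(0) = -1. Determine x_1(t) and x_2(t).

Coefficient matrix A = [[-3, 1], [-4, -7]].
Characteristic polynomial det(A - λI) = λ^2 + 10λ + 25 = 0.
Single eigenvalue λ = -5 with algebraic multiplicity 2.
Eigenvector v = (1,-2); generalized eigenvector w with (A-λI)w=v is (0,1).
General solution: e^(-5t)[c_1·v + c_2·(t·v + w)].
Applying x_1(0)=3, x_2(0)=-1 gives c_1=3, c_2=5.

x_1(t) = 5te^(-5t) + 3e^(-5t), x_2(t) = -10te^(-5t) - e^(-5t)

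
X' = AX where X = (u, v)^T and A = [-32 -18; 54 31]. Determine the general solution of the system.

Coefficient matrix A = [[-32, -18], [54, 31]].
Characteristic polynomial det(A - λI) = λ^2 + λ - 20 = 0.
Eigenvalues λ = -5, 4.
For λ=-5: (A-λI) row 1 is [-27, -18], so an eigenvector is (2, -3).
For λ=4: (A-λI) row 1 is [-36, -18], so an eigenvector is (1, -2).
General solution: C_1e^(-5t)(2,-3) + C_2e^(4t)(1,-2).

u(t) = 2C_1e^(-5t) + C_2e^(4t), v(t) = -3C_1e^(-5t) - 2C_2e^(4t)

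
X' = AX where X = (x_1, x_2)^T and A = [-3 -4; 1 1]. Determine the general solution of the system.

Coefficient matrix A = [[-3, -4], [1, 1]].
Characteristic polynomial det(A - λI) = λ^2 + 2λ + 1 = 0.
Single eigenvalue λ = -1 with algebraic multiplicity 2.
Eigenvector v = (-2,1); generalized eigenvector w with (A-λI)w=v is (3,-1).
General solution: e^(-t)[c_1·v + c_2·(t·v + w)].

x_1(t) = -2c_1e^(-t) - 2c_2te^(-t) + 3c_2e^(-t), x_2(t) = c_1e^(-t) + c_2te^(-t) - c_2e^(-t)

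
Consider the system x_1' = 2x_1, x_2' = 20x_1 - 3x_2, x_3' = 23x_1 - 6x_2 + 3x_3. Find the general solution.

Coefficient matrix A = [[2, 0, 0], [20, -3, 0], [23, -6, 3]].
det(A - λI) = 0 gives eigenvalues λ = -3, 2, 3.
For λ=-3: eigenvector (0,1,1).
For λ=2: eigenvector (1,4,1).
For λ=3: eigenvector (0,0,1).
General solution: C_1e^(-3t)(0,1,1) + C_2e^(2t)(1,4,1) + C_3e^(3t)(0,0,1).

x_1(t) = C_2e^(2t), x_2(t) = C_1e^(-3t) + 4C_2e^(2t), x_3(t) = C_1e^(-3t) + C_2e^(2t) + C_3e^(3t)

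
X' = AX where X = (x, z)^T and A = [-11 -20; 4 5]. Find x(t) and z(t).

Coefficient matrix A = [[-11, -20], [4, 5]].
Characteristic polynomial det(A - λI) = λ^2 + 6λ + 25 = 0.
Eigenvalues λ = -3 ± 4i (complex conjugate pair).
For λ=-3+4i: an eigenvector is (2,-1) - i(1,0) = (2 - i, -1).
A real fundamental pair from Re and Im of e^((-3+4i)t)v: X_1 = e^(-3t)(cos(4t)·(2,-1) + sin(4t)·(1,0)), X_2 = e^(-3t)(sin(4t)·(2,-1) - cos(4t)·(1,0)).
General solution: K_1X_1 + K_2X_2.

x(t) = K_1e^(-3t)sin(4t) + 2K_1e^(-3t)cos(4t) + 2K_2e^(-3t)sin(4t) - K_2e^(-3t)cos(4t), z(t) = -K_1e^(-3t)cos(4t) - K_2e^(-3t)sin(4t)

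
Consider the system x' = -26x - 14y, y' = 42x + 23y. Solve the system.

Coefficient matrix A = [[-26, -14], [42, 23]].
Characteristic polynomial det(A - λI) = λ^2 + 3λ - 10 = 0.
Eigenvalues λ = 2, -5.
For λ=2: (A-λI) row 1 is [-28, -14], so an eigenvector is (1, -2).
For λ=-5: (A-λI) row 1 is [-21, -14], so an eigenvector is (-2, 3).
General solution: C_1e^(2t)(1,-2) + C_2e^(-5t)(-2,3).

x(t) = C_1e^(2t) - 2C_2e^(-5t), y(t) = -2C_1e^(2t) + 3C_2e^(-5t)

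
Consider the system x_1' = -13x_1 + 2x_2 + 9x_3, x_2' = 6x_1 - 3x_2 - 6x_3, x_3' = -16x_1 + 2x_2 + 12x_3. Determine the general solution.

x_1(t) = -2C_1e^(-3t) - C_2e^(3t) + C_3e^(-4t), x_2(t) = -C_1e^(-3t) + C_2e^(3t), x_3(t) = -2C_1e^(-3t) - 2C_2e^(3t) + C_3e^(-4t)

Coefficient matrix A = [[-13, 2, 9], [6, -3, -6], [-16, 2, 12]].
det(A - λI) = 0 gives eigenvalues λ = -3, 3, -4.
For λ=-3: eigenvector (-2,-1,-2).
For λ=3: eigenvector (-1,1,-2).
For λ=-4: eigenvector (1,0,1).
General solution: C_1e^(-3t)(-2,-1,-2) + C_2e^(3t)(-1,1,-2) + C_3e^(-4t)(1,0,1).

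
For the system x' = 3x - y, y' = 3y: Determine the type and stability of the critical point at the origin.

unstable improper node

A = [[3,-1],[0,3]]; det(A-λI) = λ^2 - 6λ + 9.
repeated λ = 3 with a single eigenvector.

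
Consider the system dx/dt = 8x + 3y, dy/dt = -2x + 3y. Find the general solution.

x(t) = -C_1e^(5t) + 3C_2e^(6t), y(t) = C_1e^(5t) - 2C_2e^(6t)

Coefficient matrix A = [[8, 3], [-2, 3]].
Characteristic polynomial det(A - λI) = λ^2 - 11λ + 30 = 0.
Eigenvalues λ = 5, 6.
For λ=5: (A-λI) row 1 is [3, 3], so an eigenvector is (-1, 1).
For λ=6: (A-λI) row 1 is [2, 3], so an eigenvector is (3, -2).
General solution: C_1e^(5t)(-1,1) + C_2e^(6t)(3,-2).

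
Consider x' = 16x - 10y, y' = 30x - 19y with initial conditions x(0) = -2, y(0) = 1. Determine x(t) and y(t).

x(t) = -10e^(t) + 8e^(-4t), y(t) = -15e^(t) + 16e^(-4t)

Coefficient matrix A = [[16, -10], [30, -19]].
Characteristic polynomial det(A - λI) = λ^2 + 3λ - 4 = 0.
Eigenvalues λ = -4, 1.
For λ=-4: (A-λI) row 1 is [20, -10], so an eigenvector is (1, 2).
For λ=1: (A-λI) row 1 is [15, -10], so an eigenvector is (-2, -3).
General solution: c_1e^(-4t)(1,2) + c_2e^(t)(-2,-3).
Applying x(0)=-2, y(0)=1 gives c_1=8, c_2=5.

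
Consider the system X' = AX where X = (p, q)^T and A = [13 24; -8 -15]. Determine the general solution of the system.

Coefficient matrix A = [[13, 24], [-8, -15]].
Characteristic polynomial det(A - λI) = λ^2 + 2λ - 3 = 0.
Eigenvalues λ = 1, -3.
For λ=1: (A-λI) row 1 is [12, 24], so an eigenvector is (2, -1).
For λ=-3: (A-λI) row 1 is [16, 24], so an eigenvector is (3, -2).
General solution: c_1e^(t)(2,-1) + c_2e^(-3t)(3,-2).

p(t) = 2c_1e^(t) + 3c_2e^(-3t), q(t) = -c_1e^(t) - 2c_2e^(-3t)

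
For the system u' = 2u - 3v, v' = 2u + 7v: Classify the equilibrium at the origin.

unstable node

A = [[2,-3],[2,7]]; det(A-λI) = λ^2 - 9λ + 20.
λ = 4, 5: both positive.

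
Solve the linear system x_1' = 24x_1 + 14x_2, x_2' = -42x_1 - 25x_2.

Coefficient matrix A = [[24, 14], [-42, -25]].
Characteristic polynomial det(A - λI) = λ^2 + λ - 12 = 0.
Eigenvalues λ = -4, 3.
For λ=-4: (A-λI) row 1 is [28, 14], so an eigenvector is (1, -2).
For λ=3: (A-λI) row 1 is [21, 14], so an eigenvector is (-2, 3).
General solution: c_1e^(-4t)(1,-2) + c_2e^(3t)(-2,3).

x_1(t) = c_1e^(-4t) - 2c_2e^(3t), x_2(t) = -2c_1e^(-4t) + 3c_2e^(3t)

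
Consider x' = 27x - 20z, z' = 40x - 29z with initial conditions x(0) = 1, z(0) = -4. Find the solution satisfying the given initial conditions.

Coefficient matrix A = [[27, -20], [40, -29]].
Characteristic polynomial det(A - λI) = λ^2 + 2λ + 17 = 0.
Eigenvalues λ = -1 ± 4i (complex conjugate pair).
For λ=-1+4i: an eigenvector is (-2,-3) - i(1,1) = (-2 - i, -3 - i).
A real fundamental pair from Re and Im of e^((-1+4i)t)v: X_1 = e^(-t)(cos(4t)·(-2,-3) + sin(4t)·(1,1)), X_2 = e^(-t)(sin(4t)·(-2,-3) - cos(4t)·(1,1)).
General solution: K_1X_1 + K_2X_2.
Applying x(0)=1, z(0)=-4 gives K_1=5, K_2=-11.

x(t) = 27e^(-t)sin(4t) + e^(-t)cos(4t), z(t) = 38e^(-t)sin(4t) - 4e^(-t)cos(4t)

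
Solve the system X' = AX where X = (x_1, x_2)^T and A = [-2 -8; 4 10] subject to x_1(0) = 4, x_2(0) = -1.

x_1(t) = -2e^(6t) + 6e^(2t), x_2(t) = 2e^(6t) - 3e^(2t)

Coefficient matrix A = [[-2, -8], [4, 10]].
Characteristic polynomial det(A - λI) = λ^2 - 8λ + 12 = 0.
Eigenvalues λ = 6, 2.
For λ=6: (A-λI) row 1 is [-8, -8], so an eigenvector is (-1, 1).
For λ=2: (A-λI) row 1 is [-4, -8], so an eigenvector is (2, -1).
General solution: c_1e^(6t)(-1,1) + c_2e^(2t)(2,-1).
Applying x_1(0)=4, x_2(0)=-1 gives c_1=2, c_2=3.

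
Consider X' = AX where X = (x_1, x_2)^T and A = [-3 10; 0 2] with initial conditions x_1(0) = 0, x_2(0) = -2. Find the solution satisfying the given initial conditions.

x_1(t) = -4e^(2t) + 4e^(-3t), x_2(t) = -2e^(2t)

Coefficient matrix A = [[-3, 10], [0, 2]].
Characteristic polynomial det(A - λI) = λ^2 + λ - 6 = 0.
Eigenvalues λ = -3, 2.
For λ=-3: (A-λI) row 1 is [0, 10], so an eigenvector is (1, 0).
For λ=2: (A-λI) row 1 is [-5, 10], so an eigenvector is (2, 1).
General solution: c_1e^(-3t)(1,0) + c_2e^(2t)(2,1).
Applying x_1(0)=0, x_2(0)=-2 gives c_1=4, c_2=-2.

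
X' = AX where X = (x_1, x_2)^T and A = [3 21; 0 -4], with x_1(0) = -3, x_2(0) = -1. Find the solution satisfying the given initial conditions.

Coefficient matrix A = [[3, 21], [0, -4]].
Characteristic polynomial det(A - λI) = λ^2 + λ - 12 = 0.
Eigenvalues λ = 3, -4.
For λ=3: (A-λI) row 1 is [0, 21], so an eigenvector is (1, 0).
For λ=-4: (A-λI) row 1 is [7, 21], so an eigenvector is (3, -1).
General solution: c_1e^(3t)(1,0) + c_2e^(-4t)(3,-1).
Applying x_1(0)=-3, x_2(0)=-1 gives c_1=-6, c_2=1.

x_1(t) = -6e^(3t) + 3e^(-4t), x_2(t) = -e^(-4t)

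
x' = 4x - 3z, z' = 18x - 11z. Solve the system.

x(t) = -c_1e^(-2t) + c_2e^(-5t), z(t) = -2c_1e^(-2t) + 3c_2e^(-5t)

Coefficient matrix A = [[4, -3], [18, -11]].
Characteristic polynomial det(A - λI) = λ^2 + 7λ + 10 = 0.
Eigenvalues λ = -2, -5.
For λ=-2: (A-λI) row 1 is [6, -3], so an eigenvector is (-1, -2).
For λ=-5: (A-λI) row 1 is [9, -3], so an eigenvector is (1, 3).
General solution: c_1e^(-2t)(-1,-2) + c_2e^(-5t)(1,3).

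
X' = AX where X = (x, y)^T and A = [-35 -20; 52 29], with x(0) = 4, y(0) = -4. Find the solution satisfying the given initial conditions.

Coefficient matrix A = [[-35, -20], [52, 29]].
Characteristic polynomial det(A - λI) = λ^2 + 6λ + 25 = 0.
Eigenvalues λ = -3 ± 4i (complex conjugate pair).
For λ=-3+4i: an eigenvector is (-1,2) - i(-2,3) = (-1 + 2i, 2 - 3i).
A real fundamental pair from Re and Im of e^((-3+4i)t)v: X_1 = e^(-3t)(cos(4t)·(-1,2) + sin(4t)·(-2,3)), X_2 = e^(-3t)(sin(4t)·(-1,2) - cos(4t)·(-2,3)).
General solution: C_1X_1 + C_2X_2.
Applying x(0)=4, y(0)=-4 gives C_1=4, C_2=4.

x(t) = -12e^(-3t)sin(4t) + 4e^(-3t)cos(4t), y(t) = 20e^(-3t)sin(4t) - 4e^(-3t)cos(4t)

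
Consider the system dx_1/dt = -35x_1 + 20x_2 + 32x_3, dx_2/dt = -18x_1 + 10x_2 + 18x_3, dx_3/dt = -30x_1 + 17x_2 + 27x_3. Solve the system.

x_1(t) = -2C_1e^(t) + 4C_2e^(4t) + C_3e^(-3t), x_2(t) = -2C_1e^(t) + 3C_2e^(4t), x_3(t) = -C_1e^(t) + 3C_2e^(4t) + C_3e^(-3t)

Coefficient matrix A = [[-35, 20, 32], [-18, 10, 18], [-30, 17, 27]].
det(A - λI) = 0 gives eigenvalues λ = 1, 4, -3.
For λ=1: eigenvector (-2,-2,-1).
For λ=4: eigenvector (4,3,3).
For λ=-3: eigenvector (1,0,1).
General solution: C_1e^(t)(-2,-2,-1) + C_2e^(4t)(4,3,3) + C_3e^(-3t)(1,0,1).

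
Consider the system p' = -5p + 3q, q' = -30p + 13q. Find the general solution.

Coefficient matrix A = [[-5, 3], [-30, 13]].
Characteristic polynomial det(A - λI) = λ^2 - 8λ + 25 = 0.
Eigenvalues λ = 4 ± 3i (complex conjugate pair).
For λ=4+3i: an eigenvector is (0,-1) - i(-1,-3) = (0 + i, -1 + 3i).
A real fundamental pair from Re and Im of e^((4+3i)t)v: X_1 = e^(4t)(cos(3t)·(0,-1) + sin(3t)·(-1,-3)), X_2 = e^(4t)(sin(3t)·(0,-1) - cos(3t)·(-1,-3)).
General solution: K_1X_1 + K_2X_2.

p(t) = -K_1e^(4t)sin(3t) + K_2e^(4t)cos(3t), q(t) = -3K_1e^(4t)sin(3t) - K_1e^(4t)cos(3t) - K_2e^(4t)sin(3t) + 3K_2e^(4t)cos(3t)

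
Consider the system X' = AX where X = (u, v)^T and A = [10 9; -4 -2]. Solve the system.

Coefficient matrix A = [[10, 9], [-4, -2]].
Characteristic polynomial det(A - λI) = λ^2 - 8λ + 16 = 0.
Single eigenvalue λ = 4 with algebraic multiplicity 2.
Eigenvector v = (3,-2); generalized eigenvector w with (A-λI)w=v is (-1,1).
General solution: e^(4t)[C_1·v + C_2·(t·v + w)].

u(t) = 3C_1e^(4t) + 3C_2te^(4t) - C_2e^(4t), v(t) = -2C_1e^(4t) - 2C_2te^(4t) + C_2e^(4t)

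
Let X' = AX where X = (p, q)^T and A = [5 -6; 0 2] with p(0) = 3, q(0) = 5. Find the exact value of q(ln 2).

A = [[5,-6],[0,2]]; eigenvalues λ = 5, 2.
Eigenvectors: (1,0) for λ=5, (-2,-1) for λ=2.
From the initial condition, c_1 = -7, c_2 = -5.
q(ln 2) = (-7)(2^5)(0) + (-5)(2^2)(-1) = 20.

20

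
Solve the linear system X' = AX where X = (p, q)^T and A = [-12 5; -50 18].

p(t) = -K_1e^(3t)cos(5t) - K_2e^(3t)sin(5t), q(t) = K_1e^(3t)sin(5t) - 3K_1e^(3t)cos(5t) - 3K_2e^(3t)sin(5t) - K_2e^(3t)cos(5t)

Coefficient matrix A = [[-12, 5], [-50, 18]].
Characteristic polynomial det(A - λI) = λ^2 - 6λ + 34 = 0.
Eigenvalues λ = 3 ± 5i (complex conjugate pair).
For λ=3+5i: an eigenvector is (-1,-3) - i(0,1) = (-1, -3 - i).
A real fundamental pair from Re and Im of e^((3+5i)t)v: X_1 = e^(3t)(cos(5t)·(-1,-3) + sin(5t)·(0,1)), X_2 = e^(3t)(sin(5t)·(-1,-3) - cos(5t)·(0,1)).
General solution: K_1X_1 + K_2X_2.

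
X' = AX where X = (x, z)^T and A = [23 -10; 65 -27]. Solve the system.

Coefficient matrix A = [[23, -10], [65, -27]].
Characteristic polynomial det(A - λI) = λ^2 + 4λ + 29 = 0.
Eigenvalues λ = -2 ± 5i (complex conjugate pair).
For λ=-2+5i: an eigenvector is (1,3) - i(-1,-2) = (1 + i, 3 + 2i).
A real fundamental pair from Re and Im of e^((-2+5i)t)v: X_1 = e^(-2t)(cos(5t)·(1,3) + sin(5t)·(-1,-2)), X_2 = e^(-2t)(sin(5t)·(1,3) - cos(5t)·(-1,-2)).
General solution: K_1X_1 + K_2X_2.

x(t) = -K_1e^(-2t)sin(5t) + K_1e^(-2t)cos(5t) + K_2e^(-2t)sin(5t) + K_2e^(-2t)cos(5t), z(t) = -2K_1e^(-2t)sin(5t) + 3K_1e^(-2t)cos(5t) + 3K_2e^(-2t)sin(5t) + 2K_2e^(-2t)cos(5t)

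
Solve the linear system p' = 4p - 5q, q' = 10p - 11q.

p(t) = C_1e^(-t) + C_2e^(-6t), q(t) = C_1e^(-t) + 2C_2e^(-6t)

Coefficient matrix A = [[4, -5], [10, -11]].
Characteristic polynomial det(A - λI) = λ^2 + 7λ + 6 = 0.
Eigenvalues λ = -1, -6.
For λ=-1: (A-λI) row 1 is [5, -5], so an eigenvector is (1, 1).
For λ=-6: (A-λI) row 1 is [10, -5], so an eigenvector is (1, 2).
General solution: C_1e^(-t)(1,1) + C_2e^(-6t)(1,2).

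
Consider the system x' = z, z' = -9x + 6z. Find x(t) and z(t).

x(t) = C_1e^(3t) + C_2te^(3t), z(t) = 3C_1e^(3t) + 3C_2te^(3t) + C_2e^(3t)

Coefficient matrix A = [[0, 1], [-9, 6]].
Characteristic polynomial det(A - λI) = λ^2 - 6λ + 9 = 0.
Single eigenvalue λ = 3 with algebraic multiplicity 2.
Eigenvector v = (1,3); generalized eigenvector w with (A-λI)w=v is (0,1).
General solution: e^(3t)[C_1·v + C_2·(t·v + w)].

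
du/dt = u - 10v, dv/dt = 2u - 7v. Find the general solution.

u(t) = 2K_1e^(-3t)sin(2t) + K_1e^(-3t)cos(2t) + K_2e^(-3t)sin(2t) - 2K_2e^(-3t)cos(2t), v(t) = K_1e^(-3t)sin(2t) - K_2e^(-3t)cos(2t)

Coefficient matrix A = [[1, -10], [2, -7]].
Characteristic polynomial det(A - λI) = λ^2 + 6λ + 13 = 0.
Eigenvalues λ = -3 ± 2i (complex conjugate pair).
For λ=-3+2i: an eigenvector is (1,0) - i(2,1) = (1 - 2i, 0 - i).
A real fundamental pair from Re and Im of e^((-3+2i)t)v: X_1 = e^(-3t)(cos(2t)·(1,0) + sin(2t)·(2,1)), X_2 = e^(-3t)(sin(2t)·(1,0) - cos(2t)·(2,1)).
General solution: K_1X_1 + K_2X_2.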